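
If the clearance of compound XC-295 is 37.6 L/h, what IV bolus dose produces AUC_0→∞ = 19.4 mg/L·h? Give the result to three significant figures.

Dose = 729 mg

Dose_iv = CL × AUC_0→∞
     = 37.6 × 19.4 = 729.44 mg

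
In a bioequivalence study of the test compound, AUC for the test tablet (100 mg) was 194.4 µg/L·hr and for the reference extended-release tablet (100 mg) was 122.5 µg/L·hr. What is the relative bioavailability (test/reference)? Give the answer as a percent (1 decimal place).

F_rel = 158.7%

F_rel = (AUC_test/D_test) / (AUC_ref/D_ref)
      = (194.4/100) / (122.5/100)
      = 1.944 / 1.225 = 1.5869 = 158.69%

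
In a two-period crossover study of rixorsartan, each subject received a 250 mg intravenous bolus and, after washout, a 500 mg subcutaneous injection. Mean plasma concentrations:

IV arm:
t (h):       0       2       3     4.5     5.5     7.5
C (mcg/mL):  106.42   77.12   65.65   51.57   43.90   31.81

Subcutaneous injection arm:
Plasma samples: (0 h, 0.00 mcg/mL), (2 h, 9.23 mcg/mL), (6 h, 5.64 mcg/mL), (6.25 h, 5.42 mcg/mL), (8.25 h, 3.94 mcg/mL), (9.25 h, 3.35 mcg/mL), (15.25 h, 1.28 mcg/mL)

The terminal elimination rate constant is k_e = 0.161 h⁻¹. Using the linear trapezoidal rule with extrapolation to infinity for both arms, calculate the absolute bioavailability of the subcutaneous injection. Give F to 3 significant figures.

F = 0.0566

Trapezoidal AUC_0→7.5 (IV):
  [0→2]: (106.42+77.12)/2 × 2 = 183.54
  [2→3]: (77.12+65.65)/2 × 1 = 71.385
  [3→4.5]: (65.65+51.57)/2 × 1.5 = 87.915
  [4.5→5.5]: (51.57+43.90)/2 × 1 = 47.735
  [5.5→7.5]: (43.90+31.81)/2 × 2 = 75.71
  Sum = 466.285 mcg/mL·h
IV tail: 31.81/0.161 = 197.578; AUC_iv,0→∞ = 466.285 + 197.578 = 663.863 mcg/mL·h
Trapezoidal AUC_0→15.25 (subcutaneous injection):
  [0→2]: (0.00+9.23)/2 × 2 = 9.23
  [2→6]: (9.23+5.64)/2 × 4 = 29.74
  [6→6.25]: (5.64+5.42)/2 × 0.25 = 1.3825
  [6.25→8.25]: (5.42+3.94)/2 × 2 = 9.36
  [8.25→9.25]: (3.94+3.35)/2 × 1 = 3.645
  [9.25→15.25]: (3.35+1.28)/2 × 6 = 13.89
  Sum = 67.2475 mcg/mL·h
subcutaneous injection tail: 1.28/0.161 = 7.950; AUC_ev,0→∞ = 67.2475 + 7.950 = 75.1975 mcg/mL·h
F = (AUC_ev/D_ev)/(AUC_iv/D_iv) = (75.1975/500)/(663.863/250) = 0.150395/2.655452 = 0.0566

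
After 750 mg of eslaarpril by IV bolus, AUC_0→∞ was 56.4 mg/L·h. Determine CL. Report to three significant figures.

CL = 13.3 L/h

CL = Dose_iv / AUC_0→∞
   = 750 / 56.4 = 13.2979 L/h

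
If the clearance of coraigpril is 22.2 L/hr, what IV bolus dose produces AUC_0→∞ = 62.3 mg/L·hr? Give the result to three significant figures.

Dose = 1380 mg

Dose_iv = CL × AUC_0→∞
     = 22.2 × 62.3 = 1383.06 mg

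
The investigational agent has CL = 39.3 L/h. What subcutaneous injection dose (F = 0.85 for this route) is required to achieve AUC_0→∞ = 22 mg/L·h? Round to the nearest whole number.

Dose = 1017 mg

Dose = CL × AUC_0→∞ / F
     = 39.3 × 22 / 0.85 = 1017.18 mg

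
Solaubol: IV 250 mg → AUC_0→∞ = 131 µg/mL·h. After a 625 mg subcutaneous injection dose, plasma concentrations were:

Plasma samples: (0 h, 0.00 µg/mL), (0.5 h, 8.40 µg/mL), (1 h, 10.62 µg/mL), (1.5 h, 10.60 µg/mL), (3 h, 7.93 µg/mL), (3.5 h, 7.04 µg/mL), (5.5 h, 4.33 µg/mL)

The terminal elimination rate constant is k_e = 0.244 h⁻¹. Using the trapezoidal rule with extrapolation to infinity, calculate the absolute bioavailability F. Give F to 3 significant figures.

F = 0.180

Trapezoidal AUC_0→5.5 (subcutaneous injection):
  [0→0.5]: (0.00+8.40)/2 × 0.5 = 2.1
  [0.5→1]: (8.40+10.62)/2 × 0.5 = 4.755
  [1→1.5]: (10.62+10.60)/2 × 0.5 = 5.305
  [1.5→3]: (10.60+7.93)/2 × 1.5 = 13.8975
  [3→3.5]: (7.93+7.04)/2 × 0.5 = 3.7425
  [3.5→5.5]: (7.04+4.33)/2 × 2 = 11.37
  Sum = 41.17 µg/mL·h
Tail: C_last/k_e = 4.33/0.244 = 17.746
AUC_0→∞ (subcutaneous injection) = 41.17 + 17.746 = 58.916 µg/mL·h
F = (AUC_ev/D_ev)/(AUC_iv/D_iv) = (58.916/625)/(131/250) = 0.0942656/0.524 = 0.1799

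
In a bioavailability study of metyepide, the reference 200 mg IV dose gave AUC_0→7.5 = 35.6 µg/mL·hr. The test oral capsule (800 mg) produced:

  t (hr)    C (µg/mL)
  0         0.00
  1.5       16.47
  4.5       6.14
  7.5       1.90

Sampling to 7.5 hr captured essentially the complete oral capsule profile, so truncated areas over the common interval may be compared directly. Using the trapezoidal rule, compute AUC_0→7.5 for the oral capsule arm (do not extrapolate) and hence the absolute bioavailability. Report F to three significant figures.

Trapezoidal AUC_0→7.5 (oral capsule):
  [0→1.5]: (0.00+16.47)/2 × 1.5 = 12.3525
  [1.5→4.5]: (16.47+6.14)/2 × 3 = 33.915
  [4.5→7.5]: (6.14+1.90)/2 × 3 = 12.06
  Sum = 58.3275 µg/mL·hr
F = (AUC_ev/D_ev)/(AUC_iv/D_iv) = (58.3275/800)/(35.6/200) = 0.072909375/0.178 = 0.4096

F = 0.410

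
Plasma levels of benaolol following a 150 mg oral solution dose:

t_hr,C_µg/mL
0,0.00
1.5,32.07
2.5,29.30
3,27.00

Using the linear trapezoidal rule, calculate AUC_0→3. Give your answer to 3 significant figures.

AUC = 68.8 µg/mL·hr

Trapezoidal AUC_0→3:
  [0→1.5]: (0.00+32.07)/2 × 1.5 = 24.0525
  [1.5→2.5]: (32.07+29.30)/2 × 1 = 30.685
  [2.5→3]: (29.30+27.00)/2 × 0.5 = 14.075
  Sum = 68.8125 µg/mL·hr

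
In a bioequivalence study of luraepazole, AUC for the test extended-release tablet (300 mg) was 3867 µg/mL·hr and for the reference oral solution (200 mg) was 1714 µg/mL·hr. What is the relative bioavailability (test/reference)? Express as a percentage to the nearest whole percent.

F_rel = (AUC_test/D_test) / (AUC_ref/D_ref)
      = (3867/300) / (1714/200)
      = 12.89 / 8.57 = 1.5041 = 150.41%

F_rel = 150%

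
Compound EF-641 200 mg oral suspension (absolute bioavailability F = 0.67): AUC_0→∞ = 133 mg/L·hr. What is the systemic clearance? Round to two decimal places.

CL = F × Dose / AUC_0→∞
   = 0.67 × 200 / 133 = 1.00752 L/hr

CL = 1.01 L/hr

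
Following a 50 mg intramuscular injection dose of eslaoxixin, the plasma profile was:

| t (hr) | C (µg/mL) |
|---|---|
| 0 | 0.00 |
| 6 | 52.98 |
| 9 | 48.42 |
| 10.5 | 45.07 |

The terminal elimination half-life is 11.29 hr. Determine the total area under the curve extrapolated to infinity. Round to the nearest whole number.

Trapezoidal AUC_0→10.5:
  [0→6]: (0.00+52.98)/2 × 6 = 158.94
  [6→9]: (52.98+48.42)/2 × 3 = 152.1
  [9→10.5]: (48.42+45.07)/2 × 1.5 = 70.1175
  Sum = 381.1575 µg/mL·hr
k_e = ln2 / t½ = 0.693147 / 11.29 = 0.0614 hr^-1
Extrapolated tail: C_last / k_e = 45.07 / 0.0614 = 734.039
AUC_0→∞ = 381.1575 + 734.039 = 1115.1965 µg/mL·hr

AUC = 1115 µg/mL·hr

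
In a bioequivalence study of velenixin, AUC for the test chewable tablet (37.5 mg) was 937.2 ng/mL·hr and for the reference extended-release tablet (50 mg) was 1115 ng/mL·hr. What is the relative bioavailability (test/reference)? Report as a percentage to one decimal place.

F_rel = 112.1%

F_rel = (AUC_test/D_test) / (AUC_ref/D_ref)
      = (937.2/37.5) / (1115/50)
      = 24.992 / 22.3 = 1.1207 = 112.07%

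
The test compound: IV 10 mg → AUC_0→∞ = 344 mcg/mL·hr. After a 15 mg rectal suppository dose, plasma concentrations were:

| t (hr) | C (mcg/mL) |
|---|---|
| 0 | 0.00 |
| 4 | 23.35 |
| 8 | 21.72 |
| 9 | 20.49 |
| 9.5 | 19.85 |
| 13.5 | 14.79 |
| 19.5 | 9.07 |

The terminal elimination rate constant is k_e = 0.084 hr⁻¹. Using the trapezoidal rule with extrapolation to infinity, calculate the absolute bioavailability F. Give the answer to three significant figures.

Trapezoidal AUC_0→19.5 (rectal suppository):
  [0→4]: (0.00+23.35)/2 × 4 = 46.7
  [4→8]: (23.35+21.72)/2 × 4 = 90.14
  [8→9]: (21.72+20.49)/2 × 1 = 21.105
  [9→9.5]: (20.49+19.85)/2 × 0.5 = 10.085
  [9.5→13.5]: (19.85+14.79)/2 × 4 = 69.28
  [13.5→19.5]: (14.79+9.07)/2 × 6 = 71.58
  Sum = 308.89 mcg/mL·hr
Tail: C_last/k_e = 9.07/0.084 = 107.976
AUC_0→∞ (rectal suppository) = 308.89 + 107.976 = 416.866 mcg/mL·hr
F = (AUC_ev/D_ev)/(AUC_iv/D_iv) = (416.866/15)/(344/10) = 27.7911/34.4 = 0.8079

F = 0.808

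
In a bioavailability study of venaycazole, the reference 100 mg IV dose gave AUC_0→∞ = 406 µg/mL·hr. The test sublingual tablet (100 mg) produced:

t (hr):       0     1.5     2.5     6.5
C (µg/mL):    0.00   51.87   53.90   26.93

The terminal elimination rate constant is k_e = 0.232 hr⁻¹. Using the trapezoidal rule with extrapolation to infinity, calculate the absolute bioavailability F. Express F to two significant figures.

Trapezoidal AUC_0→6.5 (sublingual tablet):
  [0→1.5]: (0.00+51.87)/2 × 1.5 = 38.9025
  [1.5→2.5]: (51.87+53.90)/2 × 1 = 52.885
  [2.5→6.5]: (53.90+26.93)/2 × 4 = 161.66
  Sum = 253.4475 µg/mL·hr
Tail: C_last/k_e = 26.93/0.232 = 116.078
AUC_0→∞ (sublingual tablet) = 253.4475 + 116.078 = 369.5255 µg/mL·hr
F = (AUC_ev/D_ev)/(AUC_iv/D_iv) = (369.5255/100)/(406/100) = 3.695255/4.06 = 0.9102

F = 0.91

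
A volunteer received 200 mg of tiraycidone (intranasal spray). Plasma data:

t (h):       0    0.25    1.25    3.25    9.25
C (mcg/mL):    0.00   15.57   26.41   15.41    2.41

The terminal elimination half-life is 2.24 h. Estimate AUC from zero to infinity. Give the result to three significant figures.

AUC = 126 mcg/mL·h

Trapezoidal AUC_0→9.25:
  [0→0.25]: (0.00+15.57)/2 × 0.25 = 1.94625
  [0.25→1.25]: (15.57+26.41)/2 × 1 = 20.99
  [1.25→3.25]: (26.41+15.41)/2 × 2 = 41.82
  [3.25→9.25]: (15.41+2.41)/2 × 6 = 53.46
  Sum = 118.21625 mcg/mL·h
k_e = ln2 / t½ = 0.693147 / 2.24 = 0.3094 h^-1
Extrapolated tail: C_last / k_e = 2.41 / 0.3094 = 7.789
AUC_0→∞ = 118.21625 + 7.789 = 126.00525 mcg/mL·h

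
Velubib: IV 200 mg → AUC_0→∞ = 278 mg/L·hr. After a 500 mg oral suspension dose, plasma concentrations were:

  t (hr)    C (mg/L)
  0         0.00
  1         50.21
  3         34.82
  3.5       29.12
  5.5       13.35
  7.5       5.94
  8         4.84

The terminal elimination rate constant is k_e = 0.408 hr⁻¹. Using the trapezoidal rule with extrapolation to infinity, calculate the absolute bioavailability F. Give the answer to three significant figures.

Trapezoidal AUC_0→8 (oral suspension):
  [0→1]: (0.00+50.21)/2 × 1 = 25.105
  [1→3]: (50.21+34.82)/2 × 2 = 85.03
  [3→3.5]: (34.82+29.12)/2 × 0.5 = 15.985
  [3.5→5.5]: (29.12+13.35)/2 × 2 = 42.47
  [5.5→7.5]: (13.35+5.94)/2 × 2 = 19.29
  [7.5→8]: (5.94+4.84)/2 × 0.5 = 2.695
  Sum = 190.575 mg/L·hr
Tail: C_last/k_e = 4.84/0.408 = 11.863
AUC_0→∞ (oral suspension) = 190.575 + 11.863 = 202.438 mg/L·hr
F = (AUC_ev/D_ev)/(AUC_iv/D_iv) = (202.438/500)/(278/200) = 0.404876/1.39 = 0.2913

F = 0.291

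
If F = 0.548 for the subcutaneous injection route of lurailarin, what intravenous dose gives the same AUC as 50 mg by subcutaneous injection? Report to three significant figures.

D_iv = 27.4 mg

Systemic exposure from an extravascular dose = F × D_ev, so the equivalent IV dose is F × D_ev.
D_iv = F × D_ev = 0.548 × 50 = 27.4 mg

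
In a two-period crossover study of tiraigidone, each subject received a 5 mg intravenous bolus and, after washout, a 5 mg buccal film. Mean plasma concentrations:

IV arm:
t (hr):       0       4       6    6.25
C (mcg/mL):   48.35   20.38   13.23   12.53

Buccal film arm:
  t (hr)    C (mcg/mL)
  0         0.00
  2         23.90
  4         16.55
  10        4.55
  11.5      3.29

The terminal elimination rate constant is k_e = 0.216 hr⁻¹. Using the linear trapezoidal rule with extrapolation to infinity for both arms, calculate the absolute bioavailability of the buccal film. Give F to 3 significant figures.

F = 0.640

Trapezoidal AUC_0→6.25 (IV):
  [0→4]: (48.35+20.38)/2 × 4 = 137.46
  [4→6]: (20.38+13.23)/2 × 2 = 33.61
  [6→6.25]: (13.23+12.53)/2 × 0.25 = 3.22
  Sum = 174.29 mcg/mL·hr
IV tail: 12.53/0.216 = 58.009; AUC_iv,0→∞ = 174.29 + 58.009 = 232.299 mcg/mL·hr
Trapezoidal AUC_0→11.5 (buccal film):
  [0→2]: (0.00+23.90)/2 × 2 = 23.9
  [2→4]: (23.90+16.55)/2 × 2 = 40.45
  [4→10]: (16.55+4.55)/2 × 6 = 63.3
  [10→11.5]: (4.55+3.29)/2 × 1.5 = 5.88
  Sum = 133.53 mcg/mL·hr
buccal film tail: 3.29/0.216 = 15.231; AUC_ev,0→∞ = 133.53 + 15.231 = 148.761 mcg/mL·hr
F = (AUC_ev/D_ev)/(AUC_iv/D_iv) = (148.761/5)/(232.299/5) = 29.7522/46.4598 = 0.6404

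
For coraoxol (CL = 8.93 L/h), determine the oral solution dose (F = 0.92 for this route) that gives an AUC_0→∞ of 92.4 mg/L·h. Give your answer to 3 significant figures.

Dose = CL × AUC_0→∞ / F
     = 8.93 × 92.4 / 0.92 = 896.883 mg

Dose = 897 mg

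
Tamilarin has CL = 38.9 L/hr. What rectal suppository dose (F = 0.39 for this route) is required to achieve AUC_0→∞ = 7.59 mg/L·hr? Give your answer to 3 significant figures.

Dose = 757 mg

Dose = CL × AUC_0→∞ / F
     = 38.9 × 7.59 / 0.39 = 757.054 mg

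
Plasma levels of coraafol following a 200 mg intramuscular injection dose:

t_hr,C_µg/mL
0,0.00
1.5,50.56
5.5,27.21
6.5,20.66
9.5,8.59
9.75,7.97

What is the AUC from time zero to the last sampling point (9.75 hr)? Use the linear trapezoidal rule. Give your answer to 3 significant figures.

Trapezoidal AUC_0→9.75:
  [0→1.5]: (0.00+50.56)/2 × 1.5 = 37.92
  [1.5→5.5]: (50.56+27.21)/2 × 4 = 155.54
  [5.5→6.5]: (27.21+20.66)/2 × 1 = 23.935
  [6.5→9.5]: (20.66+8.59)/2 × 3 = 43.875
  [9.5→9.75]: (8.59+7.97)/2 × 0.25 = 2.07
  Sum = 263.34 µg/mL·hr

AUC = 263 µg/mL·hr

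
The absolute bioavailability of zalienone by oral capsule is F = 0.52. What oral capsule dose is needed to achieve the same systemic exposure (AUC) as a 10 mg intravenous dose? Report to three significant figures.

D_oral = 19.2 mg

For equal systemic exposure: F × D_ev = D_iv
D_ev = D_iv / F = 10 / 0.52 = 19.2308 mg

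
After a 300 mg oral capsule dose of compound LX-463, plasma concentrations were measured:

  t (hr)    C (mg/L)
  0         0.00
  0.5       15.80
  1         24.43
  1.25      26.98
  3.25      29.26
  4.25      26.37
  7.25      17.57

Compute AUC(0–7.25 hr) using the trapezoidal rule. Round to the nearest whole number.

Trapezoidal AUC_0→7.25:
  [0→0.5]: (0.00+15.80)/2 × 0.5 = 3.95
  [0.5→1]: (15.80+24.43)/2 × 0.5 = 10.0575
  [1→1.25]: (24.43+26.98)/2 × 0.25 = 6.42625
  [1.25→3.25]: (26.98+29.26)/2 × 2 = 56.24
  [3.25→4.25]: (29.26+26.37)/2 × 1 = 27.815
  [4.25→7.25]: (26.37+17.57)/2 × 3 = 65.91
  Sum = 170.39875 mg/L·hr

AUC = 170 mg/L·hr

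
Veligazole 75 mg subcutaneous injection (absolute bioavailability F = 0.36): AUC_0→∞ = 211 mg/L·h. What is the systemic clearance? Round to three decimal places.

CL = 0.128 L/h

CL = F × Dose / AUC_0→∞
   = 0.36 × 75 / 211 = 0.127962 L/h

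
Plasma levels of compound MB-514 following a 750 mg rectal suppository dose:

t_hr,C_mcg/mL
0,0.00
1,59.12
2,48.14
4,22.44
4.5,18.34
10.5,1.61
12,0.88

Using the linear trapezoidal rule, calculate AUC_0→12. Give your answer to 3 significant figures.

AUC = 226 mcg/mL·hr

Trapezoidal AUC_0→12:
  [0→1]: (0.00+59.12)/2 × 1 = 29.56
  [1→2]: (59.12+48.14)/2 × 1 = 53.63
  [2→4]: (48.14+22.44)/2 × 2 = 70.58
  [4→4.5]: (22.44+18.34)/2 × 0.5 = 10.195
  [4.5→10.5]: (18.34+1.61)/2 × 6 = 59.85
  [10.5→12]: (1.61+0.88)/2 × 1.5 = 1.8675
  Sum = 225.6825 mcg/mL·hr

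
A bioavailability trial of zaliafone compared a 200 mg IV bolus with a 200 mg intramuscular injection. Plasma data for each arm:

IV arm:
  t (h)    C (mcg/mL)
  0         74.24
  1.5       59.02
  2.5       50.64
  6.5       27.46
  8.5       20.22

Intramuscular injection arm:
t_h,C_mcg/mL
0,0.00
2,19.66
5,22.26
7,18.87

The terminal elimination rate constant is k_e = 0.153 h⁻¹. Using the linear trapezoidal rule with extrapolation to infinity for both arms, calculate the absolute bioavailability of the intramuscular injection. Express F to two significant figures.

F = 0.50

Trapezoidal AUC_0→8.5 (IV):
  [0→1.5]: (74.24+59.02)/2 × 1.5 = 99.945
  [1.5→2.5]: (59.02+50.64)/2 × 1 = 54.83
  [2.5→6.5]: (50.64+27.46)/2 × 4 = 156.2
  [6.5→8.5]: (27.46+20.22)/2 × 2 = 47.68
  Sum = 358.655 mcg/mL·h
IV tail: 20.22/0.153 = 132.157; AUC_iv,0→∞ = 358.655 + 132.157 = 490.812 mcg/mL·h
Trapezoidal AUC_0→7 (intramuscular injection):
  [0→2]: (0.00+19.66)/2 × 2 = 19.66
  [2→5]: (19.66+22.26)/2 × 3 = 62.88
  [5→7]: (22.26+18.87)/2 × 2 = 41.13
  Sum = 123.67 mcg/mL·h
intramuscular injection tail: 18.87/0.153 = 123.333; AUC_ev,0→∞ = 123.67 + 123.333 = 247.003 mcg/mL·h
F = (AUC_ev/D_ev)/(AUC_iv/D_iv) = (247.003/200)/(490.812/200) = 1.235015/2.45406 = 0.5033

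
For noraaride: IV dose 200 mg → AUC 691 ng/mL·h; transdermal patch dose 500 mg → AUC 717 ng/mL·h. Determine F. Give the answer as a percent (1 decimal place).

F = (AUC_ev / D_ev) / (AUC_iv / D_iv)
  = (717/500) / (691/200)
  = 1.434 / 3.455 = 0.4151
  = 41.51%

F = 41.5%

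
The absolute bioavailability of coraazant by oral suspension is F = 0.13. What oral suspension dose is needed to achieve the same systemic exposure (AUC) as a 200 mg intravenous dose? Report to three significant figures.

D_oral = 1540 mg

For equal systemic exposure: F × D_ev = D_iv
D_ev = D_iv / F = 200 / 0.13 = 1538.46 mg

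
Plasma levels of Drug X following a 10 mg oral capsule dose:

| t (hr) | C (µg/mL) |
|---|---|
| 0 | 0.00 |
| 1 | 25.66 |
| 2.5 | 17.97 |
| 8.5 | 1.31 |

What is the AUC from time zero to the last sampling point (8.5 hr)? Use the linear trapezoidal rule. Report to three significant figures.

AUC = 103 µg/mL·hr

Trapezoidal AUC_0→8.5:
  [0→1]: (0.00+25.66)/2 × 1 = 12.83
  [1→2.5]: (25.66+17.97)/2 × 1.5 = 32.7225
  [2.5→8.5]: (17.97+1.31)/2 × 6 = 57.84
  Sum = 103.3925 µg/mL·hr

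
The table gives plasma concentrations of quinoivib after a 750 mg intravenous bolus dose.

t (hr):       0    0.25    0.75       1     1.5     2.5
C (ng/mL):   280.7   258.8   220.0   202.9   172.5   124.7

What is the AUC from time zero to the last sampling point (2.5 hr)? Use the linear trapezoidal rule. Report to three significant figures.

AUC = 482 ng/mL·hr

Trapezoidal AUC_0→2.5:
  [0→0.25]: (280.7+258.8)/2 × 0.25 = 67.4375
  [0.25→0.75]: (258.8+220.0)/2 × 0.5 = 119.7
  [0.75→1]: (220.0+202.9)/2 × 0.25 = 52.8625
  [1→1.5]: (202.9+172.5)/2 × 0.5 = 93.85
  [1.5→2.5]: (172.5+124.7)/2 × 1 = 148.6
  Sum = 482.45 ng/mL·hr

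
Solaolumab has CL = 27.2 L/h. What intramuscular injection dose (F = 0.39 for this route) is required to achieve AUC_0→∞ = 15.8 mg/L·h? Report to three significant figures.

Dose = CL × AUC_0→∞ / F
     = 27.2 × 15.8 / 0.39 = 1101.95 mg

Dose = 1100 mg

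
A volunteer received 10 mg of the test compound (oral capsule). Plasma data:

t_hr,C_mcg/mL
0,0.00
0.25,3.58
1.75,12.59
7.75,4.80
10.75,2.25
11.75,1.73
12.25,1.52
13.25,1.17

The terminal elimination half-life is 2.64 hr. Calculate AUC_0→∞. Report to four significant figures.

Trapezoidal AUC_0→13.25:
  [0→0.25]: (0.00+3.58)/2 × 0.25 = 0.4475
  [0.25→1.75]: (3.58+12.59)/2 × 1.5 = 12.1275
  [1.75→7.75]: (12.59+4.80)/2 × 6 = 52.17
  [7.75→10.75]: (4.80+2.25)/2 × 3 = 10.575
  [10.75→11.75]: (2.25+1.73)/2 × 1 = 1.99
  [11.75→12.25]: (1.73+1.52)/2 × 0.5 = 0.8125
  [12.25→13.25]: (1.52+1.17)/2 × 1 = 1.345
  Sum = 79.4675 mcg/mL·hr
k_e = ln2 / t½ = 0.693147 / 2.64 = 0.2626 hr^-1
Extrapolated tail: C_last / k_e = 1.17 / 0.2626 = 4.455
AUC_0→∞ = 79.4675 + 4.455 = 83.9225 mcg/mL·hr

AUC = 83.92 mcg/mL·hr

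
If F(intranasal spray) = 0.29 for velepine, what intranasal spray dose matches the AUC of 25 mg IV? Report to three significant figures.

For equal systemic exposure: F × D_ev = D_iv
D_ev = D_iv / F = 25 / 0.29 = 86.2069 mg

D_intranasal = 86.2 mg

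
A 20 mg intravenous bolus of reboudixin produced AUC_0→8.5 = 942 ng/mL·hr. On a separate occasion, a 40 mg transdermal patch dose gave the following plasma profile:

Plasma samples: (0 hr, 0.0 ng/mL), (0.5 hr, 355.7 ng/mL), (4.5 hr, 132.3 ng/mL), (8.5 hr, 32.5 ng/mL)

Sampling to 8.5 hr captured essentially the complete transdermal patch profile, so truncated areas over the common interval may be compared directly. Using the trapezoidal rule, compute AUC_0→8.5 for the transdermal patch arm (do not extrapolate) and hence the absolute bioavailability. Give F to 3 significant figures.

Trapezoidal AUC_0→8.5 (transdermal patch):
  [0→0.5]: (0.0+355.7)/2 × 0.5 = 88.925
  [0.5→4.5]: (355.7+132.3)/2 × 4 = 976.0
  [4.5→8.5]: (132.3+32.5)/2 × 4 = 329.6
  Sum = 1394.525 ng/mL·hr
F = (AUC_ev/D_ev)/(AUC_iv/D_iv) = (1394.525/40)/(942/20) = 34.863125/47.1 = 0.7402

F = 0.740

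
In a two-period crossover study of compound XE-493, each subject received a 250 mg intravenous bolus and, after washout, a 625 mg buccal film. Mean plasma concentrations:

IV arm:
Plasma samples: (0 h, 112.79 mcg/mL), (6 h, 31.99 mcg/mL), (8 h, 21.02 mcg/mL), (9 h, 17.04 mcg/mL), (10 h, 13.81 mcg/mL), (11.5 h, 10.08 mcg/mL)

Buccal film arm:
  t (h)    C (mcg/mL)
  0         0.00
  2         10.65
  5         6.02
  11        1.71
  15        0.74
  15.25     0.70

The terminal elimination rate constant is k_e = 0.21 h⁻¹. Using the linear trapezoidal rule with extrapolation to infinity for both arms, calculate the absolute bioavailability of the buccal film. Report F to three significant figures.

Trapezoidal AUC_0→11.5 (IV):
  [0→6]: (112.79+31.99)/2 × 6 = 434.34
  [6→8]: (31.99+21.02)/2 × 2 = 53.01
  [8→9]: (21.02+17.04)/2 × 1 = 19.03
  [9→10]: (17.04+13.81)/2 × 1 = 15.425
  [10→11.5]: (13.81+10.08)/2 × 1.5 = 17.9175
  Sum = 539.7225 mcg/mL·h
IV tail: 10.08/0.21 = 48.000; AUC_iv,0→∞ = 539.7225 + 48.000 = 587.7225 mcg/mL·h
Trapezoidal AUC_0→15.25 (buccal film):
  [0→2]: (0.00+10.65)/2 × 2 = 10.65
  [2→5]: (10.65+6.02)/2 × 3 = 25.005
  [5→11]: (6.02+1.71)/2 × 6 = 23.19
  [11→15]: (1.71+0.74)/2 × 4 = 4.9
  [15→15.25]: (0.74+0.70)/2 × 0.25 = 0.18
  Sum = 63.925 mcg/mL·h
buccal film tail: 0.70/0.21 = 3.333; AUC_ev,0→∞ = 63.925 + 3.333 = 67.258 mcg/mL·h
F = (AUC_ev/D_ev)/(AUC_iv/D_iv) = (67.258/625)/(587.7225/250) = 0.1076128/2.35089 = 0.0458

F = 0.0458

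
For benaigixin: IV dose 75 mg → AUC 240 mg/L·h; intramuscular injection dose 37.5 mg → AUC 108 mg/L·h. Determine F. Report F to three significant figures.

F = (AUC_ev / D_ev) / (AUC_iv / D_iv)
  = (108/37.5) / (240/75)
  = 2.88 / 3.2 = 0.9000

F = 0.900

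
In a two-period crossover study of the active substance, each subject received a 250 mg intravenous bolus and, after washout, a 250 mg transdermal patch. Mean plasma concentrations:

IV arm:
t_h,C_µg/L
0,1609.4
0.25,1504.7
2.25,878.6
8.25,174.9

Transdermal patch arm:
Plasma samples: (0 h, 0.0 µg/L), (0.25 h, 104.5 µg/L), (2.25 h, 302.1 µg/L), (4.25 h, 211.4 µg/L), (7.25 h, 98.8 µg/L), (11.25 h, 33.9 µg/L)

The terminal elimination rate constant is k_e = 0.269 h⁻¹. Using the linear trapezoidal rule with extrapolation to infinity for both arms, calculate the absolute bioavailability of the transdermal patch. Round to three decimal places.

F = 0.272

Trapezoidal AUC_0→8.25 (IV):
  [0→0.25]: (1609.4+1504.7)/2 × 0.25 = 389.2625
  [0.25→2.25]: (1504.7+878.6)/2 × 2 = 2383.3
  [2.25→8.25]: (878.6+174.9)/2 × 6 = 3160.5
  Sum = 5933.0625 µg/L·h
IV tail: 174.9/0.269 = 650.186; AUC_iv,0→∞ = 5933.0625 + 650.186 = 6583.2485 µg/L·h
Trapezoidal AUC_0→11.25 (transdermal patch):
  [0→0.25]: (0.0+104.5)/2 × 0.25 = 13.0625
  [0.25→2.25]: (104.5+302.1)/2 × 2 = 406.6
  [2.25→4.25]: (302.1+211.4)/2 × 2 = 513.5
  [4.25→7.25]: (211.4+98.8)/2 × 3 = 465.3
  [7.25→11.25]: (98.8+33.9)/2 × 4 = 265.4
  Sum = 1663.8625 µg/L·h
transdermal patch tail: 33.9/0.269 = 126.022; AUC_ev,0→∞ = 1663.8625 + 126.022 = 1789.8845 µg/L·h
F = (AUC_ev/D_ev)/(AUC_iv/D_iv) = (1789.8845/250)/(6583.2485/250) = 7.159538/26.332994 = 0.2719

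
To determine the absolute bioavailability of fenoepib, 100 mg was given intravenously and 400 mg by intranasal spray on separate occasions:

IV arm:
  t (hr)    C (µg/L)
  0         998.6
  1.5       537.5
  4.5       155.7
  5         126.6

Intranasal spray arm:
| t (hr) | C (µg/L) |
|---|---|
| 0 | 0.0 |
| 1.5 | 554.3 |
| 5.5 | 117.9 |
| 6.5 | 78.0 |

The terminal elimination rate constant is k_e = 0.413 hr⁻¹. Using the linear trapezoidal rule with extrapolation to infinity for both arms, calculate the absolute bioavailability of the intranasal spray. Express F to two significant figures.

Trapezoidal AUC_0→5 (IV):
  [0→1.5]: (998.6+537.5)/2 × 1.5 = 1152.075
  [1.5→4.5]: (537.5+155.7)/2 × 3 = 1039.8
  [4.5→5]: (155.7+126.6)/2 × 0.5 = 70.575
  Sum = 2262.45 µg/L·hr
IV tail: 126.6/0.413 = 306.538; AUC_iv,0→∞ = 2262.45 + 306.538 = 2568.988 µg/L·hr
Trapezoidal AUC_0→6.5 (intranasal spray):
  [0→1.5]: (0.0+554.3)/2 × 1.5 = 415.725
  [1.5→5.5]: (554.3+117.9)/2 × 4 = 1344.4
  [5.5→6.5]: (117.9+78.0)/2 × 1 = 97.95
  Sum = 1858.075 µg/L·hr
intranasal spray tail: 78.0/0.413 = 188.862; AUC_ev,0→∞ = 1858.075 + 188.862 = 2046.937 µg/L·hr
F = (AUC_ev/D_ev)/(AUC_iv/D_iv) = (2046.937/400)/(2568.988/100) = 5.1173425/25.68988 = 0.1992

F = 0.20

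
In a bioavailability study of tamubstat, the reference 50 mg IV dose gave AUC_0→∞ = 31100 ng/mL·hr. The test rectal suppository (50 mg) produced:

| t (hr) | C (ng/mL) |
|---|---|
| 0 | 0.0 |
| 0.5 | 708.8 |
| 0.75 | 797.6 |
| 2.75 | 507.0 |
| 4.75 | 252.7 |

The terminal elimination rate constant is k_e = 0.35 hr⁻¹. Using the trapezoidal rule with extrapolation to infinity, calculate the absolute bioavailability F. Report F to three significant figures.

Trapezoidal AUC_0→4.75 (rectal suppository):
  [0→0.5]: (0.0+708.8)/2 × 0.5 = 177.2
  [0.5→0.75]: (708.8+797.6)/2 × 0.25 = 188.3
  [0.75→2.75]: (797.6+507.0)/2 × 2 = 1304.6
  [2.75→4.75]: (507.0+252.7)/2 × 2 = 759.7
  Sum = 2429.8 ng/mL·hr
Tail: C_last/k_e = 252.7/0.35 = 722.000
AUC_0→∞ (rectal suppository) = 2429.8 + 722.000 = 3151.8 ng/mL·hr
F = (AUC_ev/D_ev)/(AUC_iv/D_iv) = (3151.8/50)/(31100/50) = 63.036/622 = 0.1013

F = 0.101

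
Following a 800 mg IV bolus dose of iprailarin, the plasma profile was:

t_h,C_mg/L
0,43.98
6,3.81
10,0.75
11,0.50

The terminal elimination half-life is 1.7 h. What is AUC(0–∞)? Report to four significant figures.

AUC = 154.3 mg/L·h

Trapezoidal AUC_0→11:
  [0→6]: (43.98+3.81)/2 × 6 = 143.37
  [6→10]: (3.81+0.75)/2 × 4 = 9.12
  [10→11]: (0.75+0.50)/2 × 1 = 0.625
  Sum = 153.115 mg/L·h
k_e = ln2 / t½ = 0.693147 / 1.7 = 0.4077 h^-1
Extrapolated tail: C_last / k_e = 0.50 / 0.4077 = 1.226
AUC_0→∞ = 153.115 + 1.226 = 154.341 mg/L·h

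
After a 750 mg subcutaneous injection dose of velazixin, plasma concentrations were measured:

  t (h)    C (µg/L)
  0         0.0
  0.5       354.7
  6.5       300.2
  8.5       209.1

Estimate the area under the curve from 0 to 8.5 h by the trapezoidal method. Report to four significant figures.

AUC = 2563 µg/L·h

Trapezoidal AUC_0→8.5:
  [0→0.5]: (0.0+354.7)/2 × 0.5 = 88.675
  [0.5→6.5]: (354.7+300.2)/2 × 6 = 1964.7
  [6.5→8.5]: (300.2+209.1)/2 × 2 = 509.3
  Sum = 2562.675 µg/L·h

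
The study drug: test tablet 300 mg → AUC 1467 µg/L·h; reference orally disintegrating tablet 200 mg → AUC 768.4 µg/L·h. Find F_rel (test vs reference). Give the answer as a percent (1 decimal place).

F_rel = (AUC_test/D_test) / (AUC_ref/D_ref)
      = (1467/300) / (768.4/200)
      = 4.89 / 3.842 = 1.2728 = 127.28%

F_rel = 127.3%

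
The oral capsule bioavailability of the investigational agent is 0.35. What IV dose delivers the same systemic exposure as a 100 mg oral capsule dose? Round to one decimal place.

D_iv = 35.0 mg

Systemic exposure from an extravascular dose = F × D_ev, so the equivalent IV dose is F × D_ev.
D_iv = F × D_ev = 0.35 × 100 = 35 mg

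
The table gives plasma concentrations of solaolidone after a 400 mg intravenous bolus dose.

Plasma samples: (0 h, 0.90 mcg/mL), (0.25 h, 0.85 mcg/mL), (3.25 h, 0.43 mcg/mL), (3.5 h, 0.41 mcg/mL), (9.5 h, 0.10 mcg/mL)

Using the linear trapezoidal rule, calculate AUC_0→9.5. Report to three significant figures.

Trapezoidal AUC_0→9.5:
  [0→0.25]: (0.90+0.85)/2 × 0.25 = 0.21875
  [0.25→3.25]: (0.85+0.43)/2 × 3 = 1.92
  [3.25→3.5]: (0.43+0.41)/2 × 0.25 = 0.105
  [3.5→9.5]: (0.41+0.10)/2 × 6 = 1.53
  Sum = 3.77375 mcg/mL·h

AUC = 3.77 mcg/mL·h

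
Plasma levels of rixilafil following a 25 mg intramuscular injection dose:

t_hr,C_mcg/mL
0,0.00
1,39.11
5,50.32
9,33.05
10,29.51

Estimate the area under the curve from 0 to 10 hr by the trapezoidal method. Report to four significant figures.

AUC = 396.4 mcg/mL·hr

Trapezoidal AUC_0→10:
  [0→1]: (0.00+39.11)/2 × 1 = 19.555
  [1→5]: (39.11+50.32)/2 × 4 = 178.86
  [5→9]: (50.32+33.05)/2 × 4 = 166.74
  [9→10]: (33.05+29.51)/2 × 1 = 31.28
  Sum = 396.435 mcg/mL·hr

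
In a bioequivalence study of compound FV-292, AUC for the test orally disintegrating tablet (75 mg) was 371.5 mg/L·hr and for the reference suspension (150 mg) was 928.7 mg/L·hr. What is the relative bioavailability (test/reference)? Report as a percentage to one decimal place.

F_rel = (AUC_test/D_test) / (AUC_ref/D_ref)
      = (371.5/75) / (928.7/150)
      = 4.95333 / 6.19133 = 0.8000 = 80.00%

F_rel = 80.0%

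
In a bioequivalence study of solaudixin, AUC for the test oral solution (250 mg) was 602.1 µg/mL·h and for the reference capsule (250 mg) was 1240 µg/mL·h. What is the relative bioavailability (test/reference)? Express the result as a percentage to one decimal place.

F_rel = (AUC_test/D_test) / (AUC_ref/D_ref)
      = (602.1/250) / (1240/250)
      = 2.4084 / 4.96 = 0.4856 = 48.56%

F_rel = 48.6%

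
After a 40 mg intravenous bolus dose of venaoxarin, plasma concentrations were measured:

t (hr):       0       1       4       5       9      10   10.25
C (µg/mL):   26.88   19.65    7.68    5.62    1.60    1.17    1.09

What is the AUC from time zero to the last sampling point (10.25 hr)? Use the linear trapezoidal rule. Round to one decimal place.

Trapezoidal AUC_0→10.25:
  [0→1]: (26.88+19.65)/2 × 1 = 23.265
  [1→4]: (19.65+7.68)/2 × 3 = 40.995
  [4→5]: (7.68+5.62)/2 × 1 = 6.65
  [5→9]: (5.62+1.60)/2 × 4 = 14.44
  [9→10]: (1.60+1.17)/2 × 1 = 1.385
  [10→10.25]: (1.17+1.09)/2 × 0.25 = 0.2825
  Sum = 87.0175 µg/mL·hr

AUC = 87.0 µg/mL·hr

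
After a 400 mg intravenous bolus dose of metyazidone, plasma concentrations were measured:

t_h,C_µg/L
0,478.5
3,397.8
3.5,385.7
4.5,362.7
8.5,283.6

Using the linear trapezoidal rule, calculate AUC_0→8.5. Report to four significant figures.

AUC = 3177 µg/L·h

Trapezoidal AUC_0→8.5:
  [0→3]: (478.5+397.8)/2 × 3 = 1314.45
  [3→3.5]: (397.8+385.7)/2 × 0.5 = 195.875
  [3.5→4.5]: (385.7+362.7)/2 × 1 = 374.2
  [4.5→8.5]: (362.7+283.6)/2 × 4 = 1292.6
  Sum = 3177.125 µg/L·h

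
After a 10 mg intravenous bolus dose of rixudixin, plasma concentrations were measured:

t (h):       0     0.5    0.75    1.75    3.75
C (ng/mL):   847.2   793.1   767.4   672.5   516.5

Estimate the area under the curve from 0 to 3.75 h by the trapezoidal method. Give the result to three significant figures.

Trapezoidal AUC_0→3.75:
  [0→0.5]: (847.2+793.1)/2 × 0.5 = 410.075
  [0.5→0.75]: (793.1+767.4)/2 × 0.25 = 195.0625
  [0.75→1.75]: (767.4+672.5)/2 × 1 = 719.95
  [1.75→3.75]: (672.5+516.5)/2 × 2 = 1189.0
  Sum = 2514.0875 ng/mL·h

AUC = 2510 ng/mL·h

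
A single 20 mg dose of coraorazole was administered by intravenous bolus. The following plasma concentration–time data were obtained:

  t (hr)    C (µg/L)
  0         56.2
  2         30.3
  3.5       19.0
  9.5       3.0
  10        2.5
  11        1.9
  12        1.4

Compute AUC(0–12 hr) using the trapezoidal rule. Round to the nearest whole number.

Trapezoidal AUC_0→12:
  [0→2]: (56.2+30.3)/2 × 2 = 86.5
  [2→3.5]: (30.3+19.0)/2 × 1.5 = 36.975
  [3.5→9.5]: (19.0+3.0)/2 × 6 = 66.0
  [9.5→10]: (3.0+2.5)/2 × 0.5 = 1.375
  [10→11]: (2.5+1.9)/2 × 1 = 2.2
  [11→12]: (1.9+1.4)/2 × 1 = 1.65
  Sum = 194.7 µg/L·hr

AUC = 195 µg/L·hr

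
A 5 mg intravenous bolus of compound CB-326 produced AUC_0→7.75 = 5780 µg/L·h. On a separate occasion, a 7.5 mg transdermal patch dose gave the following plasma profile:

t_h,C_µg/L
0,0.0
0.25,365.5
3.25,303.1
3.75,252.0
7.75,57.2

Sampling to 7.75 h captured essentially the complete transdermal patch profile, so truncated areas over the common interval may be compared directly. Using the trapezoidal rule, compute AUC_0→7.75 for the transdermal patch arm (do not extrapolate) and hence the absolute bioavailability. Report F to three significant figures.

F = 0.208

Trapezoidal AUC_0→7.75 (transdermal patch):
  [0→0.25]: (0.0+365.5)/2 × 0.25 = 45.6875
  [0.25→3.25]: (365.5+303.1)/2 × 3 = 1002.9
  [3.25→3.75]: (303.1+252.0)/2 × 0.5 = 138.775
  [3.75→7.75]: (252.0+57.2)/2 × 4 = 618.4
  Sum = 1805.7625 µg/L·h
F = (AUC_ev/D_ev)/(AUC_iv/D_iv) = (1805.7625/7.5)/(5780/5) = 240.768/1156 = 0.2083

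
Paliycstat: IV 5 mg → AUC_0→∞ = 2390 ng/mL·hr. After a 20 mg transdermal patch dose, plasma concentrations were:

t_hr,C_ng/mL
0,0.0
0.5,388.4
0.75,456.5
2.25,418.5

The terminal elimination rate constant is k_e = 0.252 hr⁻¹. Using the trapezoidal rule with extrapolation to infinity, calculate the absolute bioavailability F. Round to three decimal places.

F = 0.264

Trapezoidal AUC_0→2.25 (transdermal patch):
  [0→0.5]: (0.0+388.4)/2 × 0.5 = 97.1
  [0.5→0.75]: (388.4+456.5)/2 × 0.25 = 105.6125
  [0.75→2.25]: (456.5+418.5)/2 × 1.5 = 656.25
  Sum = 858.9625 ng/mL·hr
Tail: C_last/k_e = 418.5/0.252 = 1660.714
AUC_0→∞ (transdermal patch) = 858.9625 + 1660.714 = 2519.6765 ng/mL·hr
F = (AUC_ev/D_ev)/(AUC_iv/D_iv) = (2519.6765/20)/(2390/5) = 125.984/478 = 0.2636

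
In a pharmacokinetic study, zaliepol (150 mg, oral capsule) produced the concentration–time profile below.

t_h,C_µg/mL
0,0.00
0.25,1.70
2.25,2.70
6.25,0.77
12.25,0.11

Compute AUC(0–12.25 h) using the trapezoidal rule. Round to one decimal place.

AUC = 14.2 µg/mL·h

Trapezoidal AUC_0→12.25:
  [0→0.25]: (0.00+1.70)/2 × 0.25 = 0.2125
  [0.25→2.25]: (1.70+2.70)/2 × 2 = 4.4
  [2.25→6.25]: (2.70+0.77)/2 × 4 = 6.94
  [6.25→12.25]: (0.77+0.11)/2 × 6 = 2.64
  Sum = 14.1925 µg/mL·h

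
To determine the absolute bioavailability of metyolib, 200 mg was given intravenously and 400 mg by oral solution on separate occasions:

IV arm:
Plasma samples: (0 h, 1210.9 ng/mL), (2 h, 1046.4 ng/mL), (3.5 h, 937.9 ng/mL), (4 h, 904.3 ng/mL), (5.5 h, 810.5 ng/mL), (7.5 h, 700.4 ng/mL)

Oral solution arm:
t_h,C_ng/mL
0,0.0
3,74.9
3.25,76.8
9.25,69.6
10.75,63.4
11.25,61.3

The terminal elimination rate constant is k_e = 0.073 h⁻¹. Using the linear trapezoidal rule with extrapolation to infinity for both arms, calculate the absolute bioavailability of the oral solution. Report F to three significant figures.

Trapezoidal AUC_0→7.5 (IV):
  [0→2]: (1210.9+1046.4)/2 × 2 = 2257.3
  [2→3.5]: (1046.4+937.9)/2 × 1.5 = 1488.225
  [3.5→4]: (937.9+904.3)/2 × 0.5 = 460.55
  [4→5.5]: (904.3+810.5)/2 × 1.5 = 1286.1
  [5.5→7.5]: (810.5+700.4)/2 × 2 = 1510.9
  Sum = 7003.075 ng/mL·h
IV tail: 700.4/0.073 = 9594.521; AUC_iv,0→∞ = 7003.075 + 9594.521 = 16597.596 ng/mL·h
Trapezoidal AUC_0→11.25 (oral solution):
  [0→3]: (0.0+74.9)/2 × 3 = 112.35
  [3→3.25]: (74.9+76.8)/2 × 0.25 = 18.9625
  [3.25→9.25]: (76.8+69.6)/2 × 6 = 439.2
  [9.25→10.75]: (69.6+63.4)/2 × 1.5 = 99.75
  [10.75→11.25]: (63.4+61.3)/2 × 0.5 = 31.175
  Sum = 701.4375 ng/mL·h
oral solution tail: 61.3/0.073 = 839.726; AUC_ev,0→∞ = 701.4375 + 839.726 = 1541.1635 ng/mL·h
F = (AUC_ev/D_ev)/(AUC_iv/D_iv) = (1541.1635/400)/(16597.596/200) = 3.85291/82.98798 = 0.0464

F = 0.0464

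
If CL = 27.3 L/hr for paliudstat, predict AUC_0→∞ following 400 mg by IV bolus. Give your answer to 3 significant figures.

AUC = 14.7 mg/L·hr

AUC_0→∞ = Dose_iv / CL
        = 400 / 27.3 = 14.652 mg/L·hr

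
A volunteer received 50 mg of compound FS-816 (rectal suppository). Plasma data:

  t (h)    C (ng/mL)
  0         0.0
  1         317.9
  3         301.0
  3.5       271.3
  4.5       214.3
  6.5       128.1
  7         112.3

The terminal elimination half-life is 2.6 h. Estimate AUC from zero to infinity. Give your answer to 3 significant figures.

Trapezoidal AUC_0→7:
  [0→1]: (0.0+317.9)/2 × 1 = 158.95
  [1→3]: (317.9+301.0)/2 × 2 = 618.9
  [3→3.5]: (301.0+271.3)/2 × 0.5 = 143.075
  [3.5→4.5]: (271.3+214.3)/2 × 1 = 242.8
  [4.5→6.5]: (214.3+128.1)/2 × 2 = 342.4
  [6.5→7]: (128.1+112.3)/2 × 0.5 = 60.1
  Sum = 1566.225 ng/mL·h
k_e = ln2 / t½ = 0.693147 / 2.6 = 0.2666 h^-1
Extrapolated tail: C_last / k_e = 112.3 / 0.2666 = 421.230
AUC_0→∞ = 1566.225 + 421.230 = 1987.455 ng/mL·h

AUC = 1990 ng/mL·h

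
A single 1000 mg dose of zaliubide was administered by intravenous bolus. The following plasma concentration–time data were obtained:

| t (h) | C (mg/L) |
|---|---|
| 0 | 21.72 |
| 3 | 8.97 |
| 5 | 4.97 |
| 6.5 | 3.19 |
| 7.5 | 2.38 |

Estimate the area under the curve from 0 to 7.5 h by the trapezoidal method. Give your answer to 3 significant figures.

Trapezoidal AUC_0→7.5:
  [0→3]: (21.72+8.97)/2 × 3 = 46.035
  [3→5]: (8.97+4.97)/2 × 2 = 13.94
  [5→6.5]: (4.97+3.19)/2 × 1.5 = 6.12
  [6.5→7.5]: (3.19+2.38)/2 × 1 = 2.785
  Sum = 68.88 mg/L·h

AUC = 68.9 mg/L·h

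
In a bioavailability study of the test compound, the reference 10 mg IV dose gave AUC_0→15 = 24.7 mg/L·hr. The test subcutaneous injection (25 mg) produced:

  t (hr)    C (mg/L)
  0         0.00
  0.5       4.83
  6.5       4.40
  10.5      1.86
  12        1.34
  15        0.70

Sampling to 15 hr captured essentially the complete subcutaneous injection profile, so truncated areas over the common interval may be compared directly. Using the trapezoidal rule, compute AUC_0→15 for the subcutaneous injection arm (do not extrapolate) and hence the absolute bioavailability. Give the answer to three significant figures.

F = 0.759

Trapezoidal AUC_0→15 (subcutaneous injection):
  [0→0.5]: (0.00+4.83)/2 × 0.5 = 1.2075
  [0.5→6.5]: (4.83+4.40)/2 × 6 = 27.69
  [6.5→10.5]: (4.40+1.86)/2 × 4 = 12.52
  [10.5→12]: (1.86+1.34)/2 × 1.5 = 2.4
  [12→15]: (1.34+0.70)/2 × 3 = 3.06
  Sum = 46.8775 mg/L·hr
F = (AUC_ev/D_ev)/(AUC_iv/D_iv) = (46.8775/25)/(24.7/10) = 1.8751/2.47 = 0.7591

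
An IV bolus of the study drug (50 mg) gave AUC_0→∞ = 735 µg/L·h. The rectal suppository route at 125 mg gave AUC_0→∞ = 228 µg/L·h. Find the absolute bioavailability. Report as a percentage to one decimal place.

F = (AUC_ev / D_ev) / (AUC_iv / D_iv)
  = (228/125) / (735/50)
  = 1.824 / 14.7 = 0.1241
  = 12.41%

F = 12.4%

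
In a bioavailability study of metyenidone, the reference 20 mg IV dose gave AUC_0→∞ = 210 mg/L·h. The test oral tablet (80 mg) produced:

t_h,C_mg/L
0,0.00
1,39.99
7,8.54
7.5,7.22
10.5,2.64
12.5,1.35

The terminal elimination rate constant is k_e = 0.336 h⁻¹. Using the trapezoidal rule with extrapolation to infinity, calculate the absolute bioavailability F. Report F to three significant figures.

F = 0.229

Trapezoidal AUC_0→12.5 (oral tablet):
  [0→1]: (0.00+39.99)/2 × 1 = 19.995
  [1→7]: (39.99+8.54)/2 × 6 = 145.59
  [7→7.5]: (8.54+7.22)/2 × 0.5 = 3.94
  [7.5→10.5]: (7.22+2.64)/2 × 3 = 14.79
  [10.5→12.5]: (2.64+1.35)/2 × 2 = 3.99
  Sum = 188.305 mg/L·h
Tail: C_last/k_e = 1.35/0.336 = 4.018
AUC_0→∞ (oral tablet) = 188.305 + 4.018 = 192.323 mg/L·h
F = (AUC_ev/D_ev)/(AUC_iv/D_iv) = (192.323/80)/(210/20) = 2.4040375/10.5 = 0.2290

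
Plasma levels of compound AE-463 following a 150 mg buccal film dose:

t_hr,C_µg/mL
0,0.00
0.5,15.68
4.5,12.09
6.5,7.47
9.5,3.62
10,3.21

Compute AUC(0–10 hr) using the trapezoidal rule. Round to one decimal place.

Trapezoidal AUC_0→10:
  [0→0.5]: (0.00+15.68)/2 × 0.5 = 3.92
  [0.5→4.5]: (15.68+12.09)/2 × 4 = 55.54
  [4.5→6.5]: (12.09+7.47)/2 × 2 = 19.56
  [6.5→9.5]: (7.47+3.62)/2 × 3 = 16.635
  [9.5→10]: (3.62+3.21)/2 × 0.5 = 1.7075
  Sum = 97.3625 µg/mL·hr

AUC = 97.4 µg/mL·hr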